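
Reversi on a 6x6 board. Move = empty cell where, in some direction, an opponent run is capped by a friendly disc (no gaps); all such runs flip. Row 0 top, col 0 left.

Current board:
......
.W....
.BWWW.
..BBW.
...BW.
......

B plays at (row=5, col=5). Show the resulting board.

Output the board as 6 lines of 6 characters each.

Answer: ......
.W....
.BWWW.
..BBW.
...BB.
.....B

Derivation:
Place B at (5,5); scan 8 dirs for brackets.
Dir NW: opp run (4,4) capped by B -> flip
Dir N: first cell '.' (not opp) -> no flip
Dir NE: edge -> no flip
Dir W: first cell '.' (not opp) -> no flip
Dir E: edge -> no flip
Dir SW: edge -> no flip
Dir S: edge -> no flip
Dir SE: edge -> no flip
All flips: (4,4)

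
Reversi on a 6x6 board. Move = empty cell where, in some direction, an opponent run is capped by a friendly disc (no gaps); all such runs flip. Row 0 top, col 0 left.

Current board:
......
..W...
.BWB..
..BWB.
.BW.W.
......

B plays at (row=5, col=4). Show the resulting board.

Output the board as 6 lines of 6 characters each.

Place B at (5,4); scan 8 dirs for brackets.
Dir NW: first cell '.' (not opp) -> no flip
Dir N: opp run (4,4) capped by B -> flip
Dir NE: first cell '.' (not opp) -> no flip
Dir W: first cell '.' (not opp) -> no flip
Dir E: first cell '.' (not opp) -> no flip
Dir SW: edge -> no flip
Dir S: edge -> no flip
Dir SE: edge -> no flip
All flips: (4,4)

Answer: ......
..W...
.BWB..
..BWB.
.BW.B.
....B.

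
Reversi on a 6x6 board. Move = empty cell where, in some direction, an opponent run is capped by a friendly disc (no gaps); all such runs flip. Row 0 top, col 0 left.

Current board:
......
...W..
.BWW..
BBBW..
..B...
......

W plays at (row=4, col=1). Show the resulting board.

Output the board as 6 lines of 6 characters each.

Answer: ......
...W..
.BWW..
BBWW..
.WB...
......

Derivation:
Place W at (4,1); scan 8 dirs for brackets.
Dir NW: opp run (3,0), next=edge -> no flip
Dir N: opp run (3,1) (2,1), next='.' -> no flip
Dir NE: opp run (3,2) capped by W -> flip
Dir W: first cell '.' (not opp) -> no flip
Dir E: opp run (4,2), next='.' -> no flip
Dir SW: first cell '.' (not opp) -> no flip
Dir S: first cell '.' (not opp) -> no flip
Dir SE: first cell '.' (not opp) -> no flip
All flips: (3,2)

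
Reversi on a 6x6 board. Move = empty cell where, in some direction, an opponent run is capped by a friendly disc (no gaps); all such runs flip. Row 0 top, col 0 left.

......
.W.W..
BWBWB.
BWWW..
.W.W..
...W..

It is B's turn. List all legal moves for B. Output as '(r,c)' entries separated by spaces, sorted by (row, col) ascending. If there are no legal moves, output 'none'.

(0,0): flips 1 -> legal
(0,1): no bracket -> illegal
(0,2): flips 2 -> legal
(0,3): no bracket -> illegal
(0,4): flips 1 -> legal
(1,0): no bracket -> illegal
(1,2): flips 1 -> legal
(1,4): no bracket -> illegal
(3,4): flips 3 -> legal
(4,0): flips 1 -> legal
(4,2): flips 3 -> legal
(4,4): flips 1 -> legal
(5,0): no bracket -> illegal
(5,1): no bracket -> illegal
(5,2): flips 1 -> legal
(5,4): no bracket -> illegal

Answer: (0,0) (0,2) (0,4) (1,2) (3,4) (4,0) (4,2) (4,4) (5,2)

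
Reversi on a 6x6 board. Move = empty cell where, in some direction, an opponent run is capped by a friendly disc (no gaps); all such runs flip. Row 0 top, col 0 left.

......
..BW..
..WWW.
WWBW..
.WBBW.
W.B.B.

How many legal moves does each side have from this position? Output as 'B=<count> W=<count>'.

-- B to move --
(0,2): no bracket -> illegal
(0,3): flips 3 -> legal
(0,4): no bracket -> illegal
(1,1): no bracket -> illegal
(1,4): flips 2 -> legal
(1,5): flips 2 -> legal
(2,0): flips 1 -> legal
(2,1): no bracket -> illegal
(2,5): no bracket -> illegal
(3,4): flips 3 -> legal
(3,5): no bracket -> illegal
(4,0): flips 1 -> legal
(4,5): flips 1 -> legal
(5,1): no bracket -> illegal
(5,3): no bracket -> illegal
(5,5): no bracket -> illegal
B mobility = 7
-- W to move --
(0,1): flips 1 -> legal
(0,2): flips 1 -> legal
(0,3): no bracket -> illegal
(1,1): flips 1 -> legal
(2,1): no bracket -> illegal
(3,4): no bracket -> illegal
(4,5): no bracket -> illegal
(5,1): flips 1 -> legal
(5,3): flips 2 -> legal
(5,5): no bracket -> illegal
W mobility = 5

Answer: B=7 W=5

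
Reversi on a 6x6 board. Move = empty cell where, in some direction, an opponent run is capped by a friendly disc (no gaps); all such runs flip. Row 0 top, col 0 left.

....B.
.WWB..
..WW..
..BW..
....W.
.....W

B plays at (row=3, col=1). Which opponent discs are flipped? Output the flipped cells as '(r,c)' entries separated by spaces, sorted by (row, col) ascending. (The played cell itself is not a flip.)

Answer: (2,2)

Derivation:
Dir NW: first cell '.' (not opp) -> no flip
Dir N: first cell '.' (not opp) -> no flip
Dir NE: opp run (2,2) capped by B -> flip
Dir W: first cell '.' (not opp) -> no flip
Dir E: first cell 'B' (not opp) -> no flip
Dir SW: first cell '.' (not opp) -> no flip
Dir S: first cell '.' (not opp) -> no flip
Dir SE: first cell '.' (not opp) -> no flip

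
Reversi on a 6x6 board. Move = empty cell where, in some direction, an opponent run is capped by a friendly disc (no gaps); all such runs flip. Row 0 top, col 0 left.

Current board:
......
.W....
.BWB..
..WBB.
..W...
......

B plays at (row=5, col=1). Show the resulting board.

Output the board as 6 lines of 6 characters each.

Answer: ......
.W....
.BWB..
..WBB.
..B...
.B....

Derivation:
Place B at (5,1); scan 8 dirs for brackets.
Dir NW: first cell '.' (not opp) -> no flip
Dir N: first cell '.' (not opp) -> no flip
Dir NE: opp run (4,2) capped by B -> flip
Dir W: first cell '.' (not opp) -> no flip
Dir E: first cell '.' (not opp) -> no flip
Dir SW: edge -> no flip
Dir S: edge -> no flip
Dir SE: edge -> no flip
All flips: (4,2)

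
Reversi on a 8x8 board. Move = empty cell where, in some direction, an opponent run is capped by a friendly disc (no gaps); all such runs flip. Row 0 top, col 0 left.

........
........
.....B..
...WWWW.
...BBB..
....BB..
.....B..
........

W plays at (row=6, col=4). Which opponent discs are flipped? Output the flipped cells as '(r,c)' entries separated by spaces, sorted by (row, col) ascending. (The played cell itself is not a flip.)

Dir NW: first cell '.' (not opp) -> no flip
Dir N: opp run (5,4) (4,4) capped by W -> flip
Dir NE: opp run (5,5), next='.' -> no flip
Dir W: first cell '.' (not opp) -> no flip
Dir E: opp run (6,5), next='.' -> no flip
Dir SW: first cell '.' (not opp) -> no flip
Dir S: first cell '.' (not opp) -> no flip
Dir SE: first cell '.' (not opp) -> no flip

Answer: (4,4) (5,4)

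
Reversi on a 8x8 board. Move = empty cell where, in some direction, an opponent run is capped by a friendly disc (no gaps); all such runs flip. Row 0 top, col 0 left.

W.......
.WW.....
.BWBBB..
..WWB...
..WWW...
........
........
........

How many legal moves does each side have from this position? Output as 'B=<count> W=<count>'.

-- B to move --
(0,1): flips 2 -> legal
(0,2): no bracket -> illegal
(0,3): flips 1 -> legal
(1,0): no bracket -> illegal
(1,3): no bracket -> illegal
(2,0): no bracket -> illegal
(3,1): flips 2 -> legal
(3,5): no bracket -> illegal
(4,1): flips 1 -> legal
(4,5): no bracket -> illegal
(5,1): flips 2 -> legal
(5,2): flips 1 -> legal
(5,3): flips 2 -> legal
(5,4): flips 3 -> legal
(5,5): no bracket -> illegal
B mobility = 8
-- W to move --
(1,0): flips 1 -> legal
(1,3): flips 1 -> legal
(1,4): flips 3 -> legal
(1,5): flips 1 -> legal
(1,6): flips 2 -> legal
(2,0): flips 1 -> legal
(2,6): flips 3 -> legal
(3,0): flips 1 -> legal
(3,1): flips 1 -> legal
(3,5): flips 1 -> legal
(3,6): no bracket -> illegal
(4,5): flips 2 -> legal
W mobility = 11

Answer: B=8 W=11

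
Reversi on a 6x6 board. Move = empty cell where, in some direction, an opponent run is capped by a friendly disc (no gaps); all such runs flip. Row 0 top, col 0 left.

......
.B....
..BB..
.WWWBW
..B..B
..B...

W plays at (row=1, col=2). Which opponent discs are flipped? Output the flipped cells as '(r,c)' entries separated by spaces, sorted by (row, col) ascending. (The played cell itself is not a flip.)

Answer: (2,2)

Derivation:
Dir NW: first cell '.' (not opp) -> no flip
Dir N: first cell '.' (not opp) -> no flip
Dir NE: first cell '.' (not opp) -> no flip
Dir W: opp run (1,1), next='.' -> no flip
Dir E: first cell '.' (not opp) -> no flip
Dir SW: first cell '.' (not opp) -> no flip
Dir S: opp run (2,2) capped by W -> flip
Dir SE: opp run (2,3) (3,4) (4,5), next=edge -> no flip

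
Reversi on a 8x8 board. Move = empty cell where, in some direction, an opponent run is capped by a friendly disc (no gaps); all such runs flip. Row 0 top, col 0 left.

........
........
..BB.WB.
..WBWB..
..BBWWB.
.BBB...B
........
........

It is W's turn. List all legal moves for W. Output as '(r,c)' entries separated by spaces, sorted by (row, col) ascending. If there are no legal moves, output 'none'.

Answer: (1,1) (1,2) (1,4) (1,7) (2,7) (3,6) (4,1) (4,7) (5,4) (6,1) (6,2)

Derivation:
(1,1): flips 2 -> legal
(1,2): flips 2 -> legal
(1,3): no bracket -> illegal
(1,4): flips 1 -> legal
(1,5): no bracket -> illegal
(1,6): no bracket -> illegal
(1,7): flips 2 -> legal
(2,1): no bracket -> illegal
(2,4): no bracket -> illegal
(2,7): flips 1 -> legal
(3,1): no bracket -> illegal
(3,6): flips 1 -> legal
(3,7): no bracket -> illegal
(4,0): no bracket -> illegal
(4,1): flips 2 -> legal
(4,7): flips 1 -> legal
(5,0): no bracket -> illegal
(5,4): flips 1 -> legal
(5,5): no bracket -> illegal
(5,6): no bracket -> illegal
(6,0): no bracket -> illegal
(6,1): flips 2 -> legal
(6,2): flips 3 -> legal
(6,3): no bracket -> illegal
(6,4): no bracket -> illegal
(6,6): no bracket -> illegal
(6,7): no bracket -> illegal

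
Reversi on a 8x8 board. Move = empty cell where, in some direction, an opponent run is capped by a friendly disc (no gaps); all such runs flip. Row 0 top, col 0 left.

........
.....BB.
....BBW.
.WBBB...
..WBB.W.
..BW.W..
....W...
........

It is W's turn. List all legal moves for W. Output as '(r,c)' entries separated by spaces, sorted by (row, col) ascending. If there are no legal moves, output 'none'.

Answer: (0,4) (0,6) (2,2) (2,3) (3,5) (4,5) (5,1) (6,2)

Derivation:
(0,4): flips 1 -> legal
(0,5): no bracket -> illegal
(0,6): flips 4 -> legal
(0,7): no bracket -> illegal
(1,3): no bracket -> illegal
(1,4): no bracket -> illegal
(1,7): no bracket -> illegal
(2,1): no bracket -> illegal
(2,2): flips 3 -> legal
(2,3): flips 4 -> legal
(2,7): no bracket -> illegal
(3,5): flips 4 -> legal
(3,6): no bracket -> illegal
(4,1): no bracket -> illegal
(4,5): flips 2 -> legal
(5,1): flips 1 -> legal
(5,4): no bracket -> illegal
(6,1): no bracket -> illegal
(6,2): flips 1 -> legal
(6,3): no bracket -> illegal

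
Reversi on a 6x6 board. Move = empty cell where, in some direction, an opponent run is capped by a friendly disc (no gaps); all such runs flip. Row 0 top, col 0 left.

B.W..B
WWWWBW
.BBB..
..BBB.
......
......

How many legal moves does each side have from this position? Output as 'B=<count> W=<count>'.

-- B to move --
(0,1): flips 2 -> legal
(0,3): flips 2 -> legal
(0,4): flips 1 -> legal
(2,0): flips 1 -> legal
(2,4): no bracket -> illegal
(2,5): flips 1 -> legal
B mobility = 5
-- W to move --
(0,1): no bracket -> illegal
(0,3): no bracket -> illegal
(0,4): no bracket -> illegal
(2,0): no bracket -> illegal
(2,4): no bracket -> illegal
(2,5): no bracket -> illegal
(3,0): flips 1 -> legal
(3,1): flips 2 -> legal
(3,5): no bracket -> illegal
(4,1): no bracket -> illegal
(4,2): flips 2 -> legal
(4,3): flips 4 -> legal
(4,4): flips 2 -> legal
(4,5): flips 2 -> legal
W mobility = 6

Answer: B=5 W=6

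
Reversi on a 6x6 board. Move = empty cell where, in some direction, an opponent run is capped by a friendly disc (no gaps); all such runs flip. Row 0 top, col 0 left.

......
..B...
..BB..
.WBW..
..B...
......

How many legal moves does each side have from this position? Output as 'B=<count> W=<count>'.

Answer: B=7 W=4

Derivation:
-- B to move --
(2,0): flips 1 -> legal
(2,1): no bracket -> illegal
(2,4): flips 1 -> legal
(3,0): flips 1 -> legal
(3,4): flips 1 -> legal
(4,0): flips 1 -> legal
(4,1): no bracket -> illegal
(4,3): flips 1 -> legal
(4,4): flips 1 -> legal
B mobility = 7
-- W to move --
(0,1): no bracket -> illegal
(0,2): no bracket -> illegal
(0,3): no bracket -> illegal
(1,1): flips 1 -> legal
(1,3): flips 2 -> legal
(1,4): no bracket -> illegal
(2,1): no bracket -> illegal
(2,4): no bracket -> illegal
(3,4): no bracket -> illegal
(4,1): no bracket -> illegal
(4,3): no bracket -> illegal
(5,1): flips 1 -> legal
(5,2): no bracket -> illegal
(5,3): flips 1 -> legal
W mobility = 4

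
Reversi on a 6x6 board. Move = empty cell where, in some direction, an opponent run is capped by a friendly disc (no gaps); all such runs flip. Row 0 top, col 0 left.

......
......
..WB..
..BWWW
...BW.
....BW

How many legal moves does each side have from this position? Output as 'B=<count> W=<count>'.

Answer: B=5 W=7

Derivation:
-- B to move --
(1,1): no bracket -> illegal
(1,2): flips 1 -> legal
(1,3): no bracket -> illegal
(2,1): flips 1 -> legal
(2,4): flips 2 -> legal
(2,5): flips 1 -> legal
(3,1): no bracket -> illegal
(4,2): no bracket -> illegal
(4,5): flips 2 -> legal
(5,3): no bracket -> illegal
B mobility = 5
-- W to move --
(1,2): flips 1 -> legal
(1,3): flips 1 -> legal
(1,4): no bracket -> illegal
(2,1): no bracket -> illegal
(2,4): flips 1 -> legal
(3,1): flips 1 -> legal
(4,1): no bracket -> illegal
(4,2): flips 2 -> legal
(4,5): no bracket -> illegal
(5,2): flips 1 -> legal
(5,3): flips 2 -> legal
W mobility = 7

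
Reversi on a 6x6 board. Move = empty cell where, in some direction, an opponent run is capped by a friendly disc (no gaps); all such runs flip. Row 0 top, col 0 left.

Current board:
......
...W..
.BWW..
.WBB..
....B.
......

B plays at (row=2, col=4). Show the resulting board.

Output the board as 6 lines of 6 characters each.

Place B at (2,4); scan 8 dirs for brackets.
Dir NW: opp run (1,3), next='.' -> no flip
Dir N: first cell '.' (not opp) -> no flip
Dir NE: first cell '.' (not opp) -> no flip
Dir W: opp run (2,3) (2,2) capped by B -> flip
Dir E: first cell '.' (not opp) -> no flip
Dir SW: first cell 'B' (not opp) -> no flip
Dir S: first cell '.' (not opp) -> no flip
Dir SE: first cell '.' (not opp) -> no flip
All flips: (2,2) (2,3)

Answer: ......
...W..
.BBBB.
.WBB..
....B.
......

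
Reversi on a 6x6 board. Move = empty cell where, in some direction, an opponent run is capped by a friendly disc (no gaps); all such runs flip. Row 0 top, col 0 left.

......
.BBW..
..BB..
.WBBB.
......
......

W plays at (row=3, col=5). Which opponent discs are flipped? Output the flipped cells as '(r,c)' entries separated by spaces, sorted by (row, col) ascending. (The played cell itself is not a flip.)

Dir NW: first cell '.' (not opp) -> no flip
Dir N: first cell '.' (not opp) -> no flip
Dir NE: edge -> no flip
Dir W: opp run (3,4) (3,3) (3,2) capped by W -> flip
Dir E: edge -> no flip
Dir SW: first cell '.' (not opp) -> no flip
Dir S: first cell '.' (not opp) -> no flip
Dir SE: edge -> no flip

Answer: (3,2) (3,3) (3,4)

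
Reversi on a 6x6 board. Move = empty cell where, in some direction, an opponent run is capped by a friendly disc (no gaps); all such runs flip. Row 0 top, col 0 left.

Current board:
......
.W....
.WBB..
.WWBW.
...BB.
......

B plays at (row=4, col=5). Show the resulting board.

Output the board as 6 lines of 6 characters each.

Answer: ......
.W....
.WBB..
.WWBB.
...BBB
......

Derivation:
Place B at (4,5); scan 8 dirs for brackets.
Dir NW: opp run (3,4) capped by B -> flip
Dir N: first cell '.' (not opp) -> no flip
Dir NE: edge -> no flip
Dir W: first cell 'B' (not opp) -> no flip
Dir E: edge -> no flip
Dir SW: first cell '.' (not opp) -> no flip
Dir S: first cell '.' (not opp) -> no flip
Dir SE: edge -> no flip
All flips: (3,4)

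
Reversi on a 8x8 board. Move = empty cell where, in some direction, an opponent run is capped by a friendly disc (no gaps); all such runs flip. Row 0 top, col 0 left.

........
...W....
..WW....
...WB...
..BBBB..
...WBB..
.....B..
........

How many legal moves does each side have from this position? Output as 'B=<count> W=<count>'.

-- B to move --
(0,2): no bracket -> illegal
(0,3): flips 3 -> legal
(0,4): no bracket -> illegal
(1,1): flips 2 -> legal
(1,2): flips 1 -> legal
(1,4): no bracket -> illegal
(2,1): no bracket -> illegal
(2,4): flips 1 -> legal
(3,1): no bracket -> illegal
(3,2): flips 1 -> legal
(5,2): flips 1 -> legal
(6,2): flips 1 -> legal
(6,3): flips 1 -> legal
(6,4): flips 1 -> legal
B mobility = 9
-- W to move --
(2,4): no bracket -> illegal
(2,5): no bracket -> illegal
(3,1): flips 1 -> legal
(3,2): no bracket -> illegal
(3,5): flips 2 -> legal
(3,6): no bracket -> illegal
(4,1): no bracket -> illegal
(4,6): no bracket -> illegal
(5,1): flips 1 -> legal
(5,2): no bracket -> illegal
(5,6): flips 4 -> legal
(6,3): no bracket -> illegal
(6,4): no bracket -> illegal
(6,6): flips 2 -> legal
(7,4): no bracket -> illegal
(7,5): no bracket -> illegal
(7,6): no bracket -> illegal
W mobility = 5

Answer: B=9 W=5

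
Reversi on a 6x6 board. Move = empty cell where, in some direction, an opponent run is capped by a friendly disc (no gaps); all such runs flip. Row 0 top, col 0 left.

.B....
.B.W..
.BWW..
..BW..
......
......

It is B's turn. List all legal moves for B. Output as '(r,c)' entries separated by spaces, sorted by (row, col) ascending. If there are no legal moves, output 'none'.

Answer: (1,2) (1,4) (2,4) (3,4) (4,4)

Derivation:
(0,2): no bracket -> illegal
(0,3): no bracket -> illegal
(0,4): no bracket -> illegal
(1,2): flips 1 -> legal
(1,4): flips 1 -> legal
(2,4): flips 2 -> legal
(3,1): no bracket -> illegal
(3,4): flips 1 -> legal
(4,2): no bracket -> illegal
(4,3): no bracket -> illegal
(4,4): flips 2 -> legal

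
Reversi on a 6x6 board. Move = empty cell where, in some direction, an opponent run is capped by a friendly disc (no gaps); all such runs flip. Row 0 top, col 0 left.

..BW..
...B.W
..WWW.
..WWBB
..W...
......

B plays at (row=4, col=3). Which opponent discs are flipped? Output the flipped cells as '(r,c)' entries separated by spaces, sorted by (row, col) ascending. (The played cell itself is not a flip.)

Dir NW: opp run (3,2), next='.' -> no flip
Dir N: opp run (3,3) (2,3) capped by B -> flip
Dir NE: first cell 'B' (not opp) -> no flip
Dir W: opp run (4,2), next='.' -> no flip
Dir E: first cell '.' (not opp) -> no flip
Dir SW: first cell '.' (not opp) -> no flip
Dir S: first cell '.' (not opp) -> no flip
Dir SE: first cell '.' (not opp) -> no flip

Answer: (2,3) (3,3)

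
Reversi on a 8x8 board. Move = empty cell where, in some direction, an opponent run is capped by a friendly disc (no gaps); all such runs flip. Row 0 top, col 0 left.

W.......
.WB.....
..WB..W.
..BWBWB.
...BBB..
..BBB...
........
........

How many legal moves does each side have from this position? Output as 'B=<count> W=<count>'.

Answer: B=5 W=10

Derivation:
-- B to move --
(0,1): no bracket -> illegal
(0,2): no bracket -> illegal
(1,0): flips 1 -> legal
(1,3): no bracket -> illegal
(1,5): no bracket -> illegal
(1,6): flips 1 -> legal
(1,7): flips 2 -> legal
(2,0): no bracket -> illegal
(2,1): flips 1 -> legal
(2,4): no bracket -> illegal
(2,5): flips 1 -> legal
(2,7): no bracket -> illegal
(3,1): no bracket -> illegal
(3,7): no bracket -> illegal
(4,2): no bracket -> illegal
(4,6): no bracket -> illegal
B mobility = 5
-- W to move --
(0,1): no bracket -> illegal
(0,2): flips 1 -> legal
(0,3): no bracket -> illegal
(1,3): flips 2 -> legal
(1,4): no bracket -> illegal
(2,1): no bracket -> illegal
(2,4): flips 1 -> legal
(2,5): no bracket -> illegal
(2,7): no bracket -> illegal
(3,1): flips 1 -> legal
(3,7): flips 1 -> legal
(4,1): no bracket -> illegal
(4,2): flips 1 -> legal
(4,6): flips 1 -> legal
(4,7): no bracket -> illegal
(5,1): no bracket -> illegal
(5,5): flips 2 -> legal
(5,6): no bracket -> illegal
(6,1): no bracket -> illegal
(6,2): flips 2 -> legal
(6,3): flips 2 -> legal
(6,4): no bracket -> illegal
(6,5): no bracket -> illegal
W mobility = 10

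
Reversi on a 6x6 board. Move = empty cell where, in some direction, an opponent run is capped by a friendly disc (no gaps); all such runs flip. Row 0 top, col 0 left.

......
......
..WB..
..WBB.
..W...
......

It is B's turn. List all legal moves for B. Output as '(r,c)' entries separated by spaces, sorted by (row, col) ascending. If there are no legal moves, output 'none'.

Answer: (1,1) (2,1) (3,1) (4,1) (5,1)

Derivation:
(1,1): flips 1 -> legal
(1,2): no bracket -> illegal
(1,3): no bracket -> illegal
(2,1): flips 1 -> legal
(3,1): flips 1 -> legal
(4,1): flips 1 -> legal
(4,3): no bracket -> illegal
(5,1): flips 1 -> legal
(5,2): no bracket -> illegal
(5,3): no bracket -> illegal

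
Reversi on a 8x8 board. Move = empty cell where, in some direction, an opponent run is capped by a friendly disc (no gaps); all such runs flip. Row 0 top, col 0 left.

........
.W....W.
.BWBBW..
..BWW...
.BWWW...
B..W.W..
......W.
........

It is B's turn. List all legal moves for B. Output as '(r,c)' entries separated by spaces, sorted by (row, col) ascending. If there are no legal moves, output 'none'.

Answer: (0,1) (1,2) (2,6) (3,5) (4,5) (5,1) (5,2) (5,4) (6,3)

Derivation:
(0,0): no bracket -> illegal
(0,1): flips 1 -> legal
(0,2): no bracket -> illegal
(0,5): no bracket -> illegal
(0,6): no bracket -> illegal
(0,7): no bracket -> illegal
(1,0): no bracket -> illegal
(1,2): flips 1 -> legal
(1,3): no bracket -> illegal
(1,4): no bracket -> illegal
(1,5): no bracket -> illegal
(1,7): no bracket -> illegal
(2,0): no bracket -> illegal
(2,6): flips 1 -> legal
(2,7): no bracket -> illegal
(3,1): no bracket -> illegal
(3,5): flips 2 -> legal
(3,6): no bracket -> illegal
(4,5): flips 4 -> legal
(4,6): no bracket -> illegal
(5,1): flips 2 -> legal
(5,2): flips 1 -> legal
(5,4): flips 3 -> legal
(5,6): no bracket -> illegal
(5,7): no bracket -> illegal
(6,2): no bracket -> illegal
(6,3): flips 3 -> legal
(6,4): no bracket -> illegal
(6,5): no bracket -> illegal
(6,7): no bracket -> illegal
(7,5): no bracket -> illegal
(7,6): no bracket -> illegal
(7,7): no bracket -> illegal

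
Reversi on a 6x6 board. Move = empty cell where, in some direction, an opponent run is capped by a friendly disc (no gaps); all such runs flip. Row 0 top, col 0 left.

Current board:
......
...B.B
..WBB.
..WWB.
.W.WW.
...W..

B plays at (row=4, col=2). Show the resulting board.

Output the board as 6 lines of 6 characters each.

Place B at (4,2); scan 8 dirs for brackets.
Dir NW: first cell '.' (not opp) -> no flip
Dir N: opp run (3,2) (2,2), next='.' -> no flip
Dir NE: opp run (3,3) capped by B -> flip
Dir W: opp run (4,1), next='.' -> no flip
Dir E: opp run (4,3) (4,4), next='.' -> no flip
Dir SW: first cell '.' (not opp) -> no flip
Dir S: first cell '.' (not opp) -> no flip
Dir SE: opp run (5,3), next=edge -> no flip
All flips: (3,3)

Answer: ......
...B.B
..WBB.
..WBB.
.WBWW.
...W..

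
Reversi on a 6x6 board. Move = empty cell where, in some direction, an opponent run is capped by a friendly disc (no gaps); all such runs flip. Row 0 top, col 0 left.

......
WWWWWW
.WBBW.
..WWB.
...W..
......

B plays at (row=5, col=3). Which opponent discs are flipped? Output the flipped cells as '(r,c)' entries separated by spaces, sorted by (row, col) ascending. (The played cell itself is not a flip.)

Answer: (3,3) (4,3)

Derivation:
Dir NW: first cell '.' (not opp) -> no flip
Dir N: opp run (4,3) (3,3) capped by B -> flip
Dir NE: first cell '.' (not opp) -> no flip
Dir W: first cell '.' (not opp) -> no flip
Dir E: first cell '.' (not opp) -> no flip
Dir SW: edge -> no flip
Dir S: edge -> no flip
Dir SE: edge -> no flip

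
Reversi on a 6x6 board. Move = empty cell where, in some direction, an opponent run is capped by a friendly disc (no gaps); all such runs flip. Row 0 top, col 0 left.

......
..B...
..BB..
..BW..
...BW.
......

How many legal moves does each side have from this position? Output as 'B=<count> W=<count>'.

Answer: B=3 W=5

Derivation:
-- B to move --
(2,4): no bracket -> illegal
(3,4): flips 1 -> legal
(3,5): no bracket -> illegal
(4,2): no bracket -> illegal
(4,5): flips 1 -> legal
(5,3): no bracket -> illegal
(5,4): no bracket -> illegal
(5,5): flips 2 -> legal
B mobility = 3
-- W to move --
(0,1): no bracket -> illegal
(0,2): no bracket -> illegal
(0,3): no bracket -> illegal
(1,1): flips 1 -> legal
(1,3): flips 1 -> legal
(1,4): no bracket -> illegal
(2,1): no bracket -> illegal
(2,4): no bracket -> illegal
(3,1): flips 1 -> legal
(3,4): no bracket -> illegal
(4,1): no bracket -> illegal
(4,2): flips 1 -> legal
(5,2): no bracket -> illegal
(5,3): flips 1 -> legal
(5,4): no bracket -> illegal
W mobility = 5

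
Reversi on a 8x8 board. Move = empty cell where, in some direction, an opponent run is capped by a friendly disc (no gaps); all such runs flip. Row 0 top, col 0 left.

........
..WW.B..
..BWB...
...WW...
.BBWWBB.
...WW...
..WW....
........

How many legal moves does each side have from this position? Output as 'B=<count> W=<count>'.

-- B to move --
(0,1): flips 3 -> legal
(0,2): flips 2 -> legal
(0,3): no bracket -> illegal
(0,4): flips 1 -> legal
(1,1): no bracket -> illegal
(1,4): no bracket -> illegal
(2,1): no bracket -> illegal
(2,5): no bracket -> illegal
(3,2): no bracket -> illegal
(3,5): no bracket -> illegal
(5,1): no bracket -> illegal
(5,2): no bracket -> illegal
(5,5): flips 2 -> legal
(6,1): no bracket -> illegal
(6,4): flips 4 -> legal
(6,5): no bracket -> illegal
(7,1): no bracket -> illegal
(7,2): flips 2 -> legal
(7,3): no bracket -> illegal
(7,4): no bracket -> illegal
B mobility = 6
-- W to move --
(0,4): no bracket -> illegal
(0,5): no bracket -> illegal
(0,6): flips 2 -> legal
(1,1): flips 1 -> legal
(1,4): flips 1 -> legal
(1,6): no bracket -> illegal
(2,1): flips 1 -> legal
(2,5): flips 1 -> legal
(2,6): no bracket -> illegal
(3,0): no bracket -> illegal
(3,1): flips 2 -> legal
(3,2): flips 1 -> legal
(3,5): flips 1 -> legal
(3,6): flips 1 -> legal
(3,7): no bracket -> illegal
(4,0): flips 2 -> legal
(4,7): flips 2 -> legal
(5,0): no bracket -> illegal
(5,1): flips 1 -> legal
(5,2): no bracket -> illegal
(5,5): no bracket -> illegal
(5,6): flips 1 -> legal
(5,7): no bracket -> illegal
W mobility = 13

Answer: B=6 W=13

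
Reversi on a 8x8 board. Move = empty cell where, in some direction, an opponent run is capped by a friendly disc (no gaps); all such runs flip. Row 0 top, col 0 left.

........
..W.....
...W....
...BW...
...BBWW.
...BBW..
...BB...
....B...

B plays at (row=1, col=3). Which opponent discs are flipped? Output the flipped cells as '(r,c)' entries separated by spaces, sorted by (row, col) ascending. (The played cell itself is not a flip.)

Dir NW: first cell '.' (not opp) -> no flip
Dir N: first cell '.' (not opp) -> no flip
Dir NE: first cell '.' (not opp) -> no flip
Dir W: opp run (1,2), next='.' -> no flip
Dir E: first cell '.' (not opp) -> no flip
Dir SW: first cell '.' (not opp) -> no flip
Dir S: opp run (2,3) capped by B -> flip
Dir SE: first cell '.' (not opp) -> no flip

Answer: (2,3)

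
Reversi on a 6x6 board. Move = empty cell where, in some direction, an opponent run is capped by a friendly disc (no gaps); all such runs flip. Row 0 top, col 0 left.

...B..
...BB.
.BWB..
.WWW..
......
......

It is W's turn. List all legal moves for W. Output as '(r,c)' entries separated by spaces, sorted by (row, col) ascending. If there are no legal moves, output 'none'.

(0,2): no bracket -> illegal
(0,4): flips 1 -> legal
(0,5): flips 2 -> legal
(1,0): flips 1 -> legal
(1,1): flips 1 -> legal
(1,2): no bracket -> illegal
(1,5): no bracket -> illegal
(2,0): flips 1 -> legal
(2,4): flips 1 -> legal
(2,5): no bracket -> illegal
(3,0): no bracket -> illegal
(3,4): no bracket -> illegal

Answer: (0,4) (0,5) (1,0) (1,1) (2,0) (2,4)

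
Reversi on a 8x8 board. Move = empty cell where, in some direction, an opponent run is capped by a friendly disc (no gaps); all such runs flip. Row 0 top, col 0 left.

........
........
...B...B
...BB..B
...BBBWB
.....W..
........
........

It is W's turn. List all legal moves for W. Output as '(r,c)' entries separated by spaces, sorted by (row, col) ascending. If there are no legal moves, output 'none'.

Answer: (2,2) (3,5) (4,2)

Derivation:
(1,2): no bracket -> illegal
(1,3): no bracket -> illegal
(1,4): no bracket -> illegal
(1,6): no bracket -> illegal
(1,7): no bracket -> illegal
(2,2): flips 2 -> legal
(2,4): no bracket -> illegal
(2,5): no bracket -> illegal
(2,6): no bracket -> illegal
(3,2): no bracket -> illegal
(3,5): flips 1 -> legal
(3,6): no bracket -> illegal
(4,2): flips 3 -> legal
(5,2): no bracket -> illegal
(5,3): no bracket -> illegal
(5,4): no bracket -> illegal
(5,6): no bracket -> illegal
(5,7): no bracket -> illegal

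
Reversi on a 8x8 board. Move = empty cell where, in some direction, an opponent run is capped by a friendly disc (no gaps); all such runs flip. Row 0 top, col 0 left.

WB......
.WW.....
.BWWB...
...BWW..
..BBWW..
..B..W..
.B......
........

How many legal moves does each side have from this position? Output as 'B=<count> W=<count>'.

-- B to move --
(0,2): no bracket -> illegal
(0,3): flips 1 -> legal
(1,0): no bracket -> illegal
(1,3): flips 1 -> legal
(1,4): no bracket -> illegal
(2,0): no bracket -> illegal
(2,5): flips 1 -> legal
(2,6): no bracket -> illegal
(3,1): no bracket -> illegal
(3,2): no bracket -> illegal
(3,6): flips 2 -> legal
(4,6): flips 3 -> legal
(5,3): no bracket -> illegal
(5,4): flips 2 -> legal
(5,6): flips 4 -> legal
(6,4): no bracket -> illegal
(6,5): no bracket -> illegal
(6,6): flips 2 -> legal
B mobility = 8
-- W to move --
(0,2): flips 1 -> legal
(1,0): no bracket -> illegal
(1,3): flips 1 -> legal
(1,4): flips 1 -> legal
(1,5): no bracket -> illegal
(2,0): flips 1 -> legal
(2,5): flips 1 -> legal
(3,0): flips 1 -> legal
(3,1): flips 1 -> legal
(3,2): flips 1 -> legal
(4,1): flips 2 -> legal
(5,0): no bracket -> illegal
(5,1): no bracket -> illegal
(5,3): flips 2 -> legal
(5,4): no bracket -> illegal
(6,0): no bracket -> illegal
(6,2): no bracket -> illegal
(6,3): no bracket -> illegal
(7,0): flips 3 -> legal
(7,1): no bracket -> illegal
(7,2): no bracket -> illegal
W mobility = 11

Answer: B=8 W=11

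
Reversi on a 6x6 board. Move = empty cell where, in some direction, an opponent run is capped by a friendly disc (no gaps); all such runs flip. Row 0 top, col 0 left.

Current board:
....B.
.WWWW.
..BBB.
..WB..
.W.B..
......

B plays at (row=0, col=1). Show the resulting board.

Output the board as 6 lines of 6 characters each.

Place B at (0,1); scan 8 dirs for brackets.
Dir NW: edge -> no flip
Dir N: edge -> no flip
Dir NE: edge -> no flip
Dir W: first cell '.' (not opp) -> no flip
Dir E: first cell '.' (not opp) -> no flip
Dir SW: first cell '.' (not opp) -> no flip
Dir S: opp run (1,1), next='.' -> no flip
Dir SE: opp run (1,2) capped by B -> flip
All flips: (1,2)

Answer: .B..B.
.WBWW.
..BBB.
..WB..
.W.B..
......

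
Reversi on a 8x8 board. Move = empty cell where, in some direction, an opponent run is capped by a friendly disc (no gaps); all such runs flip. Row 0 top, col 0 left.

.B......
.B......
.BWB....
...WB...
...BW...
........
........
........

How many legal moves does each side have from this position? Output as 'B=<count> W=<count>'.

-- B to move --
(1,2): no bracket -> illegal
(1,3): no bracket -> illegal
(2,4): no bracket -> illegal
(3,1): no bracket -> illegal
(3,2): flips 1 -> legal
(3,5): no bracket -> illegal
(4,2): no bracket -> illegal
(4,5): flips 1 -> legal
(5,3): no bracket -> illegal
(5,4): flips 1 -> legal
(5,5): flips 3 -> legal
B mobility = 4
-- W to move --
(0,0): flips 1 -> legal
(0,2): no bracket -> illegal
(1,0): no bracket -> illegal
(1,2): no bracket -> illegal
(1,3): flips 1 -> legal
(1,4): no bracket -> illegal
(2,0): flips 1 -> legal
(2,4): flips 2 -> legal
(2,5): no bracket -> illegal
(3,0): no bracket -> illegal
(3,1): no bracket -> illegal
(3,2): no bracket -> illegal
(3,5): flips 1 -> legal
(4,2): flips 1 -> legal
(4,5): no bracket -> illegal
(5,2): no bracket -> illegal
(5,3): flips 1 -> legal
(5,4): no bracket -> illegal
W mobility = 7

Answer: B=4 W=7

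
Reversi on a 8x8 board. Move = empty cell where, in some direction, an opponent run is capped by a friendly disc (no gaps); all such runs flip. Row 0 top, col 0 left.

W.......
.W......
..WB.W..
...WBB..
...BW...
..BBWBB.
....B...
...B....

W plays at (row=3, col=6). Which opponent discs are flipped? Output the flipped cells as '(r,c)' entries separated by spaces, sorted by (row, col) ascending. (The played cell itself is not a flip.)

Answer: (3,4) (3,5)

Derivation:
Dir NW: first cell 'W' (not opp) -> no flip
Dir N: first cell '.' (not opp) -> no flip
Dir NE: first cell '.' (not opp) -> no flip
Dir W: opp run (3,5) (3,4) capped by W -> flip
Dir E: first cell '.' (not opp) -> no flip
Dir SW: first cell '.' (not opp) -> no flip
Dir S: first cell '.' (not opp) -> no flip
Dir SE: first cell '.' (not opp) -> no flip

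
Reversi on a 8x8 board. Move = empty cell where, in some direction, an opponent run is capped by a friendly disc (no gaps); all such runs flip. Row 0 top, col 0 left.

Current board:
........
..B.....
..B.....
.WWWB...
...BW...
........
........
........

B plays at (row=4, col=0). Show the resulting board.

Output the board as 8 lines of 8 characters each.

Answer: ........
..B.....
..B.....
.BWWB...
B..BW...
........
........
........

Derivation:
Place B at (4,0); scan 8 dirs for brackets.
Dir NW: edge -> no flip
Dir N: first cell '.' (not opp) -> no flip
Dir NE: opp run (3,1) capped by B -> flip
Dir W: edge -> no flip
Dir E: first cell '.' (not opp) -> no flip
Dir SW: edge -> no flip
Dir S: first cell '.' (not opp) -> no flip
Dir SE: first cell '.' (not opp) -> no flip
All flips: (3,1)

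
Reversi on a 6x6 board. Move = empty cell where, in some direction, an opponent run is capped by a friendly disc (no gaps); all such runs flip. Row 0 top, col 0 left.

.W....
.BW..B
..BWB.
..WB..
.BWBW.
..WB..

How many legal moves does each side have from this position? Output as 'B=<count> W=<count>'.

Answer: B=9 W=9

Derivation:
-- B to move --
(0,0): no bracket -> illegal
(0,2): flips 1 -> legal
(0,3): no bracket -> illegal
(1,0): no bracket -> illegal
(1,3): flips 2 -> legal
(1,4): flips 2 -> legal
(2,1): flips 1 -> legal
(3,1): flips 2 -> legal
(3,4): no bracket -> illegal
(3,5): flips 1 -> legal
(4,5): flips 1 -> legal
(5,1): flips 2 -> legal
(5,4): no bracket -> illegal
(5,5): flips 1 -> legal
B mobility = 9
-- W to move --
(0,0): flips 3 -> legal
(0,2): no bracket -> illegal
(0,4): no bracket -> illegal
(0,5): no bracket -> illegal
(1,0): flips 1 -> legal
(1,3): no bracket -> illegal
(1,4): no bracket -> illegal
(2,0): no bracket -> illegal
(2,1): flips 2 -> legal
(2,5): flips 1 -> legal
(3,0): flips 1 -> legal
(3,1): no bracket -> illegal
(3,4): flips 2 -> legal
(3,5): no bracket -> illegal
(4,0): flips 1 -> legal
(5,0): flips 1 -> legal
(5,1): no bracket -> illegal
(5,4): flips 2 -> legal
W mobility = 9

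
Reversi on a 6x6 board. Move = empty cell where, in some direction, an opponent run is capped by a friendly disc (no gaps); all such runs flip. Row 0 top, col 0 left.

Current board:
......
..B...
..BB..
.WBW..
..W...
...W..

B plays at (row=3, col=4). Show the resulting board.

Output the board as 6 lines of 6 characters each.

Answer: ......
..B...
..BB..
.WBBB.
..W...
...W..

Derivation:
Place B at (3,4); scan 8 dirs for brackets.
Dir NW: first cell 'B' (not opp) -> no flip
Dir N: first cell '.' (not opp) -> no flip
Dir NE: first cell '.' (not opp) -> no flip
Dir W: opp run (3,3) capped by B -> flip
Dir E: first cell '.' (not opp) -> no flip
Dir SW: first cell '.' (not opp) -> no flip
Dir S: first cell '.' (not opp) -> no flip
Dir SE: first cell '.' (not opp) -> no flip
All flips: (3,3)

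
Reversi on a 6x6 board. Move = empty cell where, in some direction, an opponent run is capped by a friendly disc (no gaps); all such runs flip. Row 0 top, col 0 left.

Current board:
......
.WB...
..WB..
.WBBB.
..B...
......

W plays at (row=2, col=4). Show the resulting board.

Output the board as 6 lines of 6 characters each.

Place W at (2,4); scan 8 dirs for brackets.
Dir NW: first cell '.' (not opp) -> no flip
Dir N: first cell '.' (not opp) -> no flip
Dir NE: first cell '.' (not opp) -> no flip
Dir W: opp run (2,3) capped by W -> flip
Dir E: first cell '.' (not opp) -> no flip
Dir SW: opp run (3,3) (4,2), next='.' -> no flip
Dir S: opp run (3,4), next='.' -> no flip
Dir SE: first cell '.' (not opp) -> no flip
All flips: (2,3)

Answer: ......
.WB...
..WWW.
.WBBB.
..B...
......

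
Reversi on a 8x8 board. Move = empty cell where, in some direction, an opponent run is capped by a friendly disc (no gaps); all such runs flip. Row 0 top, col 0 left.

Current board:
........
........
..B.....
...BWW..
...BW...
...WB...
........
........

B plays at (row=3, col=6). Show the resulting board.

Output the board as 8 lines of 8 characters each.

Answer: ........
........
..B.....
...BBBB.
...BW...
...WB...
........
........

Derivation:
Place B at (3,6); scan 8 dirs for brackets.
Dir NW: first cell '.' (not opp) -> no flip
Dir N: first cell '.' (not opp) -> no flip
Dir NE: first cell '.' (not opp) -> no flip
Dir W: opp run (3,5) (3,4) capped by B -> flip
Dir E: first cell '.' (not opp) -> no flip
Dir SW: first cell '.' (not opp) -> no flip
Dir S: first cell '.' (not opp) -> no flip
Dir SE: first cell '.' (not opp) -> no flip
All flips: (3,4) (3,5)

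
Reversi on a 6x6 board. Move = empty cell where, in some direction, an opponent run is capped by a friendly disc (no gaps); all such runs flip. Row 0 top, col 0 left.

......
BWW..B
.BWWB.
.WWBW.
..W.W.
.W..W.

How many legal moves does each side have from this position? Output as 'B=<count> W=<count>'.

-- B to move --
(0,0): flips 2 -> legal
(0,1): flips 1 -> legal
(0,2): no bracket -> illegal
(0,3): flips 1 -> legal
(1,3): flips 3 -> legal
(1,4): no bracket -> illegal
(2,0): no bracket -> illegal
(2,5): no bracket -> illegal
(3,0): flips 2 -> legal
(3,5): flips 1 -> legal
(4,0): no bracket -> illegal
(4,1): flips 1 -> legal
(4,3): flips 1 -> legal
(4,5): no bracket -> illegal
(5,0): no bracket -> illegal
(5,2): no bracket -> illegal
(5,3): no bracket -> illegal
(5,5): flips 1 -> legal
B mobility = 9
-- W to move --
(0,0): no bracket -> illegal
(0,1): no bracket -> illegal
(0,4): no bracket -> illegal
(0,5): no bracket -> illegal
(1,3): no bracket -> illegal
(1,4): flips 1 -> legal
(2,0): flips 1 -> legal
(2,5): flips 1 -> legal
(3,0): flips 1 -> legal
(3,5): no bracket -> illegal
(4,3): flips 1 -> legal
W mobility = 5

Answer: B=9 W=5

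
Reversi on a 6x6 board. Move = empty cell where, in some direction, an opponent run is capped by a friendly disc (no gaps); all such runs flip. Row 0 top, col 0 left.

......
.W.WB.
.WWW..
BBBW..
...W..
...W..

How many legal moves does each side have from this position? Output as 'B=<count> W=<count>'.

-- B to move --
(0,0): no bracket -> illegal
(0,1): flips 2 -> legal
(0,2): no bracket -> illegal
(0,3): no bracket -> illegal
(0,4): flips 2 -> legal
(1,0): flips 1 -> legal
(1,2): flips 3 -> legal
(2,0): no bracket -> illegal
(2,4): no bracket -> illegal
(3,4): flips 1 -> legal
(4,2): no bracket -> illegal
(4,4): no bracket -> illegal
(5,2): no bracket -> illegal
(5,4): flips 1 -> legal
B mobility = 6
-- W to move --
(0,3): no bracket -> illegal
(0,4): no bracket -> illegal
(0,5): flips 1 -> legal
(1,5): flips 1 -> legal
(2,0): no bracket -> illegal
(2,4): no bracket -> illegal
(2,5): no bracket -> illegal
(4,0): flips 1 -> legal
(4,1): flips 2 -> legal
(4,2): flips 1 -> legal
W mobility = 5

Answer: B=6 W=5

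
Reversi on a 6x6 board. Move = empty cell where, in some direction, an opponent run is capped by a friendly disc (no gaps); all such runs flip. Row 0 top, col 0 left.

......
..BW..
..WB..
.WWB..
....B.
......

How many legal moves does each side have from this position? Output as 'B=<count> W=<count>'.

Answer: B=7 W=7

Derivation:
-- B to move --
(0,2): no bracket -> illegal
(0,3): flips 1 -> legal
(0,4): no bracket -> illegal
(1,1): flips 1 -> legal
(1,4): flips 1 -> legal
(2,0): no bracket -> illegal
(2,1): flips 1 -> legal
(2,4): no bracket -> illegal
(3,0): flips 2 -> legal
(4,0): no bracket -> illegal
(4,1): flips 1 -> legal
(4,2): flips 2 -> legal
(4,3): no bracket -> illegal
B mobility = 7
-- W to move --
(0,1): no bracket -> illegal
(0,2): flips 1 -> legal
(0,3): no bracket -> illegal
(1,1): flips 1 -> legal
(1,4): flips 1 -> legal
(2,1): no bracket -> illegal
(2,4): flips 1 -> legal
(3,4): flips 1 -> legal
(3,5): no bracket -> illegal
(4,2): no bracket -> illegal
(4,3): flips 2 -> legal
(4,5): no bracket -> illegal
(5,3): no bracket -> illegal
(5,4): no bracket -> illegal
(5,5): flips 2 -> legal
W mobility = 7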